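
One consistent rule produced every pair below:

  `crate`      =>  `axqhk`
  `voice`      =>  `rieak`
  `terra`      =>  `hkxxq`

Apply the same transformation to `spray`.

cnxqg

c(2)→a(0) and r(17)→x(23) fit y≡5x+16 (mod 26); the inverse of 5 mod 26 is 21. Treating letters as 0–25, the rule is x ↦ 5x + 16 (mod 26).
For spray: s(18)→5·18+16≡2=c; p(15)→5·15+16≡13=n; r(17)→5·17+16≡23=x; a(0)→5·0+16≡16=q; y(24)→5·24+16≡6=g (all mod 26).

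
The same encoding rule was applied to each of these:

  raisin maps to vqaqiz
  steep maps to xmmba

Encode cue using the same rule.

mck

The output letters match the input read backwards, each shifted +8: raisin reversed is nisiar. Two steps: reverse the string, then apply a Caesar shift of +8.
Applying it to cue: reverse → euc; then shift: e+8=m, u+8=c, c+8=k.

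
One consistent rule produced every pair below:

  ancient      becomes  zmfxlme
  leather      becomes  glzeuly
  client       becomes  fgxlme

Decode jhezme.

mutant

a(0)→z(25) and n(13)→m(12) fit y≡3x+25 (mod 26); the inverse of 3 mod 26 is 9. This is an affine cipher: with a=0,…,z=25, each position x becomes (3x+25) mod 26.
Reversing it on jhezme: j(9)→9·(9−25)≡12=m; h(7)→9·(7−25)≡20=u; e(4)→9·(4−25)≡19=t; z(25)→9·(25−25)≡0=a; m(12)→9·(12−25)≡13=n; e(4)→9·(4−25)≡19=t (all mod 26).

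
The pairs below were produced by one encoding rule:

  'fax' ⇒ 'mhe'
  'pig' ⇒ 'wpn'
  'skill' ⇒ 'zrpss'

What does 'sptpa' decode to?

Each letter is shifted forward by 7 in the alphabet (a Caesar shift of +7).
Undoing it on sptpa: s−7=l, p−7=i, t−7=m, p−7=i, a−7=t.

limit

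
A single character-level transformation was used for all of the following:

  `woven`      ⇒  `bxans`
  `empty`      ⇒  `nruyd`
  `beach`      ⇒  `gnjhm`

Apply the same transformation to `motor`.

Vowels shift forward by 9 and consonants shift forward by 5.
On motor: m(cons)+5=r, o(vowel)+9=x, t(cons)+5=y, o(vowel)+9=x, r(cons)+5=w.

rxyxw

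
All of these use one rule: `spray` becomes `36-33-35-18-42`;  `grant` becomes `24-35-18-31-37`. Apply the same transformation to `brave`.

s is letter #19 and maps to 36: an offset of 17. The number is (letter's place in the alphabet, a=1) + 17.
Applying it to brave: b=2→19, r=18→35, a=1→18, v=22→39, e=5→22.

19-35-18-39-22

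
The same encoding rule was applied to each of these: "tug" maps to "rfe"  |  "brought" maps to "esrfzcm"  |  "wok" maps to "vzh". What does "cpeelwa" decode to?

The output letters match the input read backwards, each shifted +11: tug reversed is gut. The word is reversed, then every letter is shifted forward by 11.
Decoding cpeelwa: shift back: c−11=r, p−11=e, e−11=t, e−11=t, l−11=a, w−11=l, a−11=p → rettalp; then reverse → platter.

platter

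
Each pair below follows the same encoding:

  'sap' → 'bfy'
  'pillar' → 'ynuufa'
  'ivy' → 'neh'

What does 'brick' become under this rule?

kanlt

The rule splits by letter class: vowels +5, consonants +9.
Applying it to brick: b(cons)+9=k, r(cons)+9=a, i(vowel)+5=n, c(cons)+9=l, k(cons)+9=t.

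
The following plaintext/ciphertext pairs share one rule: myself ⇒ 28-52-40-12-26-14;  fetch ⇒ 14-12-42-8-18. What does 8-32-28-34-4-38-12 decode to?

m(#13)→28 and y(#25)→52: differences scale by 2, so n = 2·pos + 2. With a=1..z=26, the number is 2·pos + 2.
Undoing it on 8-32-28-34-4-38-12: 8→(8−2)÷2=3=c, 32→(32−2)÷2=15=o, 28→(28−2)÷2=13=m, 34→(34−2)÷2=16=p, 4→(4−2)÷2=1=a, 38→(38−2)÷2=18=r, 12→(12−2)÷2=5=e.

compare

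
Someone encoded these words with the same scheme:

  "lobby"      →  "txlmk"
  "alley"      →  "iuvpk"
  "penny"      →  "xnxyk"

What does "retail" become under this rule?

In lobby: l→t is +8, o→x is +9, b→l is +10, b→m is +11 — the shift increases by 1 each position. Letter i (0-indexed) is shifted by i+8, so successive shifts are 8, 9, 10, ….
For retail: r+8=z, e+9=n, t+10=d, a+11=l, i+12=u, l+13=y.

zndluy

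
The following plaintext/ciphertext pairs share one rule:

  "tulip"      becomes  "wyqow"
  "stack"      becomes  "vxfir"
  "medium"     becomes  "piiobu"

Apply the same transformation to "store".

vxtxl

In tulip: t→w is +3, u→y is +4, l→q is +5, i→o is +6 — the shift increases by 1 each position. Each letter shifts forward by (position + 3), i.e. 3, 4, 5, … — the shift grows by one for each successive letter.
On store: s+3=v, t+4=x, o+5=t, r+6=x, e+7=l.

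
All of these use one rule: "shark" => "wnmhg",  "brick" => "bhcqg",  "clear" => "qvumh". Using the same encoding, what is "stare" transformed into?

wlmhu

s(18)→w(22) and h(7)→n(13) fit y≡15x+12 (mod 26); the inverse of 15 mod 26 is 7. Each letter's alphabet position (a=0..z=25) is mapped through 15·x+12 mod 26 — an affine cipher.
Applying it to stare: s(18)→15·18+12≡22=w; t(19)→15·19+12≡11=l; a(0)→15·0+12≡12=m; r(17)→15·17+12≡7=h; e(4)→15·4+12≡20=u (all mod 26).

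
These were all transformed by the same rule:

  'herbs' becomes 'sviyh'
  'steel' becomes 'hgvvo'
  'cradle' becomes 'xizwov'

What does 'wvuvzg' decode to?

This is the alphabet-reversal cipher (Atbash): a becomes z, b becomes y, etc.
Decoding wvuvzg: w↔d, v↔e, u↔f, v↔e, z↔a, g↔t.

defeat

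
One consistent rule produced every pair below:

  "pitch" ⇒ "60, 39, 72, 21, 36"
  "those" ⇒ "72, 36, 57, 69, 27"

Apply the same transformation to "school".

p(#16)→60 and i(#9)→39: differences scale by 3, so n = 3·pos + 12. Each letter becomes 3×(its alphabet position, a=1..z=26) + 12.
On school: s=19→69, c=3→21, h=8→36, o=15→57, o=15→57, l=12→48.

69, 21, 36, 57, 57, 48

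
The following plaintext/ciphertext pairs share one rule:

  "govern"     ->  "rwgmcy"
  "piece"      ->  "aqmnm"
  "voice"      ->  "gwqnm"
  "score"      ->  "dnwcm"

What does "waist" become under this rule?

hiqde

The shift depends on letter class: consonant g→r is +11, but vowel o→w is +8. Two shifts are in play — +8 for a/e/i/o/u, +11 for every other letter.
On waist: w(cons)+11=h, a(vowel)+8=i, i(vowel)+8=q, s(cons)+11=d, t(cons)+11=e.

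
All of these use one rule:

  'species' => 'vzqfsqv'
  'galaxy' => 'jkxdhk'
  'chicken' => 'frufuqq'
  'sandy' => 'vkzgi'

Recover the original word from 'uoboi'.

reply

A repeating key of period 3 is used — shifts +3, +10, +12 over and over.
Undoing it on uoboi: u−3=r, o−10=e, b−12=p, o−3=l, i−10=y.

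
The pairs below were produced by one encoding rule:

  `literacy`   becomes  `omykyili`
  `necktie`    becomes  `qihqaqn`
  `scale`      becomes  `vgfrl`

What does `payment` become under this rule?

Letter i (0-indexed) is shifted by i+3, so successive shifts are 3, 4, 5, ….
On payment: p+3=s, a+4=e, y+5=d, m+6=s, e+7=l, n+8=v, t+9=c.

sedslvc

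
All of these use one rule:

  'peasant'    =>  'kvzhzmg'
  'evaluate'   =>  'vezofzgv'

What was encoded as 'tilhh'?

gross

Each pair mirrors across the alphabet (p↔k, e↔v, a↔z): positions sum to 25. This is the alphabet-reversal cipher (Atbash): a becomes z, b becomes y, etc.
Undoing it on tilhh: t↔g, i↔r, l↔o, h↔s, h↔s.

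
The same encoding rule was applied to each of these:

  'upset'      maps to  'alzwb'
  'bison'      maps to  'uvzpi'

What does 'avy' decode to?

rot

The output letters match the input read backwards, each shifted +7: upset reversed is tespu. The word is reversed, then every letter is shifted forward by 7.
Decoding avy: shift back: a−7=t, v−7=o, y−7=r → tor; then reverse → rot.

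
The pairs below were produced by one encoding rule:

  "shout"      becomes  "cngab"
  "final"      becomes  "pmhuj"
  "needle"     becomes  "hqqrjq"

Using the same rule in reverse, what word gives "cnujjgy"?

shallow

s(18)→c(2) and h(7)→n(13) fit y≡25x+20 (mod 26); the inverse of 25 mod 26 is 25. This is an affine cipher: with a=0,…,z=25, each position x becomes (25x+20) mod 26.
Decoding cnujjgy: c(2)→25·(2−20)≡18=s; n(13)→25·(13−20)≡7=h; u(20)→25·(20−20)≡0=a; j(9)→25·(9−20)≡11=l; j(9)→25·(9−20)≡11=l; g(6)→25·(6−20)≡14=o; y(24)→25·(24−20)≡22=w (all mod 26).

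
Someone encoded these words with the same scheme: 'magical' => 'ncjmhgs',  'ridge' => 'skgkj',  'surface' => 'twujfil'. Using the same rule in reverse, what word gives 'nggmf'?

Each letter shifts forward by (position + 1), i.e. 1, 2, 3, … — the shift grows by one for each successive letter.
Reversing it on nggmf: n−1=m, g−2=e, g−3=d, m−4=i, f−5=a.

media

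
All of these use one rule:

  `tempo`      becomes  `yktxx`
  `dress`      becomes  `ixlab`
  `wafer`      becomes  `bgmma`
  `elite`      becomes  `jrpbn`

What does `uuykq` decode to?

Each letter shifts forward by (position + 5), i.e. 5, 6, 7, … — the shift grows by one for each successive letter.
Reversing it on uuykq: u−5=p, u−6=o, y−7=r, k−8=c, q−9=h.

porch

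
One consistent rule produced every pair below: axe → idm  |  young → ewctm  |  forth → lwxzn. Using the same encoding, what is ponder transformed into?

The shift depends on letter class: consonant x→d is +6, but vowel a→i is +8. Vowels shift forward by 8 and consonants shift forward by 6.
Applying it to ponder: p(cons)+6=v, o(vowel)+8=w, n(cons)+6=t, d(cons)+6=j, e(vowel)+8=m, r(cons)+6=x.

vwtjmx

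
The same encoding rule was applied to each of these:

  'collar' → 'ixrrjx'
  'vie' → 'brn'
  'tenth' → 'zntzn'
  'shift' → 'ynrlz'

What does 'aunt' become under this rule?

The shift depends on letter class: consonant c→i is +6, but vowel o→x is +9. The rule splits by letter class: vowels +9, consonants +6.
On aunt: a(vowel)+9=j, u(vowel)+9=d, n(cons)+6=t, t(cons)+6=z.

jdtz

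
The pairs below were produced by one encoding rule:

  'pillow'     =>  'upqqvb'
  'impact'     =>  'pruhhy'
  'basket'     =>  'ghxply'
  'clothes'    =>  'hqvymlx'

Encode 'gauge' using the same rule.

lhbll

The shift depends on letter class: consonant p→u is +5, but vowel i→p is +7. The rule splits by letter class: vowels +7, consonants +5.
Applying it to gauge: g(cons)+5=l, a(vowel)+7=h, u(vowel)+7=b, g(cons)+5=l, e(vowel)+7=l.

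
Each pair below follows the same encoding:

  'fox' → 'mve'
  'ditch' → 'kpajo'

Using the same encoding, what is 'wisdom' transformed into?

dpzkvt

Compare letters: f→m is +7, o→v is +7, x→e is +7 — a constant shift. Each letter is shifted forward by 7 in the alphabet (a Caesar shift of +7).
Applying it to wisdom: w+7=d, i+7=p, s+7=z, d+7=k, o+7=v, m+7=t.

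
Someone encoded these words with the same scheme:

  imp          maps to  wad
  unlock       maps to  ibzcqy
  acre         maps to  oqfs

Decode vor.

Compare letters: i→w is +14, m→a is +14, p→d is +14 — a constant shift. It's a constant shift of +14 (ROT14).
Undoing it on vor: v−14=h, o−14=a, r−14=d.

had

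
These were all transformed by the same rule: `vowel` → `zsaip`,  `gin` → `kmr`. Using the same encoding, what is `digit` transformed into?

Compare letters: v→z is +4, o→s is +4, w→a is +4 — a constant shift. This is a Caesar cipher with shift 4.
For digit: d+4=h, i+4=m, g+4=k, i+4=m, t+4=x.

hmkmx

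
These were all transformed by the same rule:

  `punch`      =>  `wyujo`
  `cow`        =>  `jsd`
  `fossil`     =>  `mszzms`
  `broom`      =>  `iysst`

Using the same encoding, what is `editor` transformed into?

ikmasy

The shift depends on letter class: consonant p→w is +7, but vowel u→y is +4. Two shifts are in play — +4 for a/e/i/o/u, +7 for every other letter.
For editor: e(vowel)+4=i, d(cons)+7=k, i(vowel)+4=m, t(cons)+7=a, o(vowel)+4=s, r(cons)+7=y.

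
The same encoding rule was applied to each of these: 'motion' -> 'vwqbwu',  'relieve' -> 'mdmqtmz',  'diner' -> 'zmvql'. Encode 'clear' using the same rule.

The output letters match the input read backwards, each shifted +8: motion reversed is noitom. The word is reversed, then every letter is shifted forward by 8.
For clear: reverse → raelc; then shift: r+8=z, a+8=i, e+8=m, l+8=t, c+8=k.

zimtk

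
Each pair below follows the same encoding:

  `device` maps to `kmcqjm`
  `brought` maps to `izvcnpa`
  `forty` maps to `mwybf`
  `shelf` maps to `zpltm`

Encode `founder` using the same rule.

mwbvkmy

It's a Vigenère-style cipher with numeric key [7,8]: position i shifts by key[i mod 2].
On founder: f+7=m, o+8=w, u+7=b, n+8=v, d+7=k, e+8=m, r+7=y.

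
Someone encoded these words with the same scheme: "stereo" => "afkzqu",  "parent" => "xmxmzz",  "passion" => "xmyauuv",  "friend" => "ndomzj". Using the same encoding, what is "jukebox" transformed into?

Shifts by position in stereo: pos 0: s→a (+8), pos 1: t→f (+12), pos 2: e→k (+6), pos 3: r→z (+8), pos 4: e→q (+12), pos 5: o→u (+6) — repeating every 3. The shifts repeat in a cycle of length 3: positions 0,1,… shift by +8, +12, +6, then the pattern repeats.
On jukebox: j+8=r, u+12=g, k+6=q, e+8=m, b+12=n, o+6=u, x+8=f.

rgqmnuf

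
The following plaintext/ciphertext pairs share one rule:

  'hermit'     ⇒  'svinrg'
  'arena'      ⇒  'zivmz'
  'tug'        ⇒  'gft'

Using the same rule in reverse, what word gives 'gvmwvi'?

tender

Each pair mirrors across the alphabet (h↔s, e↔v, r↔i): positions sum to 25. This is the alphabet-reversal cipher (Atbash): a becomes z, b becomes y, etc.
Undoing it on gvmwvi: g↔t, v↔e, m↔n, w↔d, v↔e, i↔r.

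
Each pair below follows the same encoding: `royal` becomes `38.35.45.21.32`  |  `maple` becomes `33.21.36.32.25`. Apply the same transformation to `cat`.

23.21.40

Each letter is replaced by its alphabet position (a=1..z=26) + 20.
For cat: c=3→23, a=1→21, t=20→40.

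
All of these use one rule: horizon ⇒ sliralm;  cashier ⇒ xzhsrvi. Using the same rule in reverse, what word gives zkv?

ape

Each pair mirrors across the alphabet (h↔s, o↔l, r↔i): positions sum to 25. This is the alphabet-reversal cipher (Atbash): a becomes z, b becomes y, etc.
Undoing it on zkv: z↔a, k↔p, v↔e.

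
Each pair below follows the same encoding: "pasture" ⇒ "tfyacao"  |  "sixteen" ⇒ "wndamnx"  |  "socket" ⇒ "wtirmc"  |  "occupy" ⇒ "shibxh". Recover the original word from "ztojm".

voice

In pasture: p→t is +4, a→f is +5, s→y is +6, t→a is +7 — the shift increases by 1 each position. The shift increases by 1 at each position, starting from +4: 4, 5, 6, ….
Reversing it on ztojm: z−4=v, t−5=o, o−6=i, j−7=c, m−8=e.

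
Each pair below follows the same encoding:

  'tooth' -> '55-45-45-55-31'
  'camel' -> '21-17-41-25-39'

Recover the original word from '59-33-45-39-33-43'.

t(#20)→55 and o(#15)→45: differences scale by 2, so n = 2·pos + 15. Each letter becomes 2×(its alphabet position, a=1..z=26) + 15.
Undoing it on 59-33-45-39-33-43: 59→(59−15)÷2=22=v, 33→(33−15)÷2=9=i, 45→(45−15)÷2=15=o, 39→(39−15)÷2=12=l, 33→(33−15)÷2=9=i, 43→(43−15)÷2=14=n.

violin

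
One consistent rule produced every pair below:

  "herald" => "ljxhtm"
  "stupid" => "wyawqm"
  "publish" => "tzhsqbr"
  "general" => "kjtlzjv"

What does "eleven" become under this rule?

iqkcmw

The shift increases by 1 at each position, starting from +4: 4, 5, 6, ….
Applying it to eleven: e+4=i, l+5=q, e+6=k, v+7=c, e+8=m, n+9=w.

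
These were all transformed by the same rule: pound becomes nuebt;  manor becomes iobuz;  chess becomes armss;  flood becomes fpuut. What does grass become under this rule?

p(15)→n(13) and o(14)→u(20) fit y≡19x+14 (mod 26); the inverse of 19 mod 26 is 11. This is an affine cipher: with a=0,…,z=25, each position x becomes (19x+14) mod 26.
On grass: g(6)→19·6+14≡24=y; r(17)→19·17+14≡25=z; a(0)→19·0+14≡14=o; s(18)→19·18+14≡18=s; s(18)→19·18+14≡18=s (all mod 26).

yzoss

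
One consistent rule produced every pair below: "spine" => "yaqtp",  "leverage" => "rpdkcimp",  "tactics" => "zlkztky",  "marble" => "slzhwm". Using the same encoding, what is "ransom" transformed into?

Shifts by position in spine: pos 0: s→y (+6), pos 1: p→a (+11), pos 2: i→q (+8), pos 3: n→t (+6), pos 4: e→p (+11) — repeating every 3. A repeating key of period 3 is used — shifts +6, +11, +8 over and over.
Applying it to ransom: r+6=x, a+11=l, n+8=v, s+6=y, o+11=z, m+8=u.

xlvyzu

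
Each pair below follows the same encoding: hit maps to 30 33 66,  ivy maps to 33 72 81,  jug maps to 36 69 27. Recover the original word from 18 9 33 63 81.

h(#8)→30 and i(#9)→33: differences scale by 3, so n = 3·pos + 6. Each letter becomes 3×(its alphabet position, a=1..z=26) + 6.
Undoing it on 18 9 33 63 81: 18→(18−6)÷3=4=d, 9→(9−6)÷3=1=a, 33→(33−6)÷3=9=i, 63→(63−6)÷3=19=s, 81→(81−6)÷3=25=y.

daisy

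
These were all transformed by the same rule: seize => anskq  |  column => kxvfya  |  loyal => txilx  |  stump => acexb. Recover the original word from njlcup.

fabric

In seize: s→a is +8, e→n is +9, i→s is +10, z→k is +11 — the shift increases by 1 each position. Letter i (0-indexed) is shifted by i+8, so successive shifts are 8, 9, 10, ….
Decoding njlcup: n−8=f, j−9=a, l−10=b, c−11=r, u−12=i, p−13=c.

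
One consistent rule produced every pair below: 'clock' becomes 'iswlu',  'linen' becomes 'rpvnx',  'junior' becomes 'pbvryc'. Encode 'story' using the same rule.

yawai

In clock: c→i is +6, l→s is +7, o→w is +8, c→l is +9 — the shift increases by 1 each position. Letter i (0-indexed) is shifted by i+6, so successive shifts are 6, 7, 8, ….
On story: s+6=y, t+7=a, o+8=w, r+9=a, y+10=i.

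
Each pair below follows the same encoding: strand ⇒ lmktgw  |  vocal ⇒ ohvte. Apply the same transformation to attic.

tmmbv

Compare letters: s→l is +19, t→m is +19, r→k is +19 — a constant shift. It's a constant shift of +19 (ROT19).
For attic: a+19=t, t+19=m, t+19=m, i+19=b, c+19=v.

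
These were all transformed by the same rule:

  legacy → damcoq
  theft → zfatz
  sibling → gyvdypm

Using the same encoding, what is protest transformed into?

This is an affine cipher: with a=0,…,z=25, each position x becomes (19x+2) mod 26.
For protest: p(15)→19·15+2≡1=b; r(17)→19·17+2≡13=n; o(14)→19·14+2≡8=i; t(19)→19·19+2≡25=z; e(4)→19·4+2≡0=a; s(18)→19·18+2≡6=g; t(19)→19·19+2≡25=z (all mod 26).

bnizagz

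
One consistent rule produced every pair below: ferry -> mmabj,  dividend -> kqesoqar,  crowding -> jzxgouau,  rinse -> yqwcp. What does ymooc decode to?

In ferry: f→m is +7, e→m is +8, r→a is +9, r→b is +10 — the shift increases by 1 each position. Each letter shifts forward by (position + 7), i.e. 7, 8, 9, … — the shift grows by one for each successive letter.
Decoding ymooc: y−7=r, m−8=e, o−9=f, o−10=e, c−11=r.

refer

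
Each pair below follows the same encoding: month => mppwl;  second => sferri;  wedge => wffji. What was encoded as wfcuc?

weary

In month: m→m is +0, o→p is +1, n→p is +2, t→w is +3 — the shift increases by 1 each position. The shift increases by 1 at each position, starting from +0: 0, 1, 2, ….
Undoing it on wfcuc: w−0=w, f−1=e, c−2=a, u−3=r, c−4=y.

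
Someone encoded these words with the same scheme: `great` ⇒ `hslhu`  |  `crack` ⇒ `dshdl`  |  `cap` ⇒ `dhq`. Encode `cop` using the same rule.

Two shifts are in play — +7 for a/e/i/o/u, +1 for every other letter.
For cop: c(cons)+1=d, o(vowel)+7=v, p(cons)+1=q.

dvq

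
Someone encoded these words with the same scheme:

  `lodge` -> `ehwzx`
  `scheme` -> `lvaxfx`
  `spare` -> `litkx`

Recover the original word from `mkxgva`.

Compare letters: l→e is +19, o→h is +19, d→w is +19 — a constant shift. Each letter is shifted forward by 19 in the alphabet (a Caesar shift of +19).
Reversing it on mkxgva: m−19=t, k−19=r, x−19=e, g−19=n, v−19=c, a−19=h.

trench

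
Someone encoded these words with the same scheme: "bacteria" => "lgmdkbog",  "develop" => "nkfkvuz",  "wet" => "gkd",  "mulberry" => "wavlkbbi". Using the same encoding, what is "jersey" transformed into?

tkbcki

The shift depends on letter class: consonant b→l is +10, but vowel a→g is +6. Two shifts are in play — +6 for a/e/i/o/u, +10 for every other letter.
For jersey: j(cons)+10=t, e(vowel)+6=k, r(cons)+10=b, s(cons)+10=c, e(vowel)+6=k, y(cons)+10=i.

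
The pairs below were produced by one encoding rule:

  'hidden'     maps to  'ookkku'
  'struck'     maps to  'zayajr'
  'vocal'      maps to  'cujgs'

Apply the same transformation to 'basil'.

The rule splits by letter class: vowels +6, consonants +7.
For basil: b(cons)+7=i, a(vowel)+6=g, s(cons)+7=z, i(vowel)+6=o, l(cons)+7=s.

igzos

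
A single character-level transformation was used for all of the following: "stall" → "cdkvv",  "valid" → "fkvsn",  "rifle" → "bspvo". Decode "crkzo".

Compare letters: s→c is +10, t→d is +10, a→k is +10 — a constant shift. It's a constant shift of +10 (ROT10).
Undoing it on crkzo: c−10=s, r−10=h, k−10=a, z−10=p, o−10=e.

shape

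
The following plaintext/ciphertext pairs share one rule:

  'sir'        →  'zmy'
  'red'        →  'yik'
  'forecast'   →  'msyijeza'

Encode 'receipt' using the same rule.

The shift depends on letter class: consonant s→z is +7, but vowel i→m is +4. Vowels shift forward by 4 and consonants shift forward by 7.
For receipt: r(cons)+7=y, e(vowel)+4=i, c(cons)+7=j, e(vowel)+4=i, i(vowel)+4=m, p(cons)+7=w, t(cons)+7=a.

yijimwa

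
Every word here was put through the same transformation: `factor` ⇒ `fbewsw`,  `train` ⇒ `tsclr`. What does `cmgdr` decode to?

In factor: f→f is +0, a→b is +1, c→e is +2, t→w is +3 — the shift increases by 1 each position. Each letter shifts forward by its position index (0, 1, 2, …) — the shift grows by one for each successive letter.
Undoing it on cmgdr: c−0=c, m−1=l, g−2=e, d−3=a, r−4=n.

clean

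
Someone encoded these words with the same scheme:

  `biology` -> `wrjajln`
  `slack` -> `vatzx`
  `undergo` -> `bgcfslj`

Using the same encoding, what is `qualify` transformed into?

pbtarin

b(1)→w(22) and i(8)→r(17) fit y≡3x+19 (mod 26); the inverse of 3 mod 26 is 9. This is an affine cipher: with a=0,…,z=25, each position x becomes (3x+19) mod 26.
For qualify: q(16)→3·16+19≡15=p; u(20)→3·20+19≡1=b; a(0)→3·0+19≡19=t; l(11)→3·11+19≡0=a; i(8)→3·8+19≡17=r; f(5)→3·5+19≡8=i; y(24)→3·24+19≡13=n (all mod 26).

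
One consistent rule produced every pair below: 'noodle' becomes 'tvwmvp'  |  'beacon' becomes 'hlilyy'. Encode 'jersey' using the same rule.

In noodle: n→t is +6, o→v is +7, o→w is +8, d→m is +9 — the shift increases by 1 each position. The shift increases by 1 at each position, starting from +6: 6, 7, 8, ….
On jersey: j+6=p, e+7=l, r+8=z, s+9=b, e+10=o, y+11=j.

plzboj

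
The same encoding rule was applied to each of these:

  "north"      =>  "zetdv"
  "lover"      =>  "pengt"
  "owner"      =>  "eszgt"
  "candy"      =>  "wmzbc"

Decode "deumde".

tomato

Treating letters as 0–25, the rule is x ↦ 5x + 12 (mod 26).
Undoing it on deumde: d(3)→21·(3−12)≡19=t; e(4)→21·(4−12)≡14=o; u(20)→21·(20−12)≡12=m; m(12)→21·(12−12)≡0=a; d(3)→21·(3−12)≡19=t; e(4)→21·(4−12)≡14=o (all mod 26).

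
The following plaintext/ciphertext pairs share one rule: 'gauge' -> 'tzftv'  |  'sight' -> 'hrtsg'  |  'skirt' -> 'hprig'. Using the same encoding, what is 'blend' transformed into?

yovmw

Each pair mirrors across the alphabet (g↔t, a↔z, u↔f): positions sum to 25. This is the alphabet-reversal cipher (Atbash): a becomes z, b becomes y, etc.
Applying it to blend: b↔y, l↔o, e↔v, n↔m, d↔w.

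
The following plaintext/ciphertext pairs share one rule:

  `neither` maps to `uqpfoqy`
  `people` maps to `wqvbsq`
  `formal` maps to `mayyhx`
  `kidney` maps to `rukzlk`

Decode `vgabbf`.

output

Shifts by position in neither: pos 0: n→u (+7), pos 1: e→q (+12), pos 2: i→p (+7), pos 3: t→f (+12) — repeating every 2. The shifts repeat in a cycle of length 2: positions 0,1,… shift by +7, +12, then the pattern repeats.
Reversing it on vgabbf: v−7=o, g−12=u, a−7=t, b−12=p, b−7=u, f−12=t.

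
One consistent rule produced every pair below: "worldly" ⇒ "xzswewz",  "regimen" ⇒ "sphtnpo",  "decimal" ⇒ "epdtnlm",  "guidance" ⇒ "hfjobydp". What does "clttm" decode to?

The shifts repeat in a cycle of length 2: positions 0,1,… shift by +1, +11, then the pattern repeats.
Decoding clttm: c−1=b, l−11=a, t−1=s, t−11=i, m−1=l.

basil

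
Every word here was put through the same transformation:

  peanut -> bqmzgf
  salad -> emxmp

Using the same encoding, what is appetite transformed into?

mbbqfufq

Compare letters: p→b is +12, e→q is +12, a→m is +12 — a constant shift. This is a Caesar cipher with shift 12.
Applying it to appetite: a+12=m, p+12=b, p+12=b, e+12=q, t+12=f, i+12=u, t+12=f, e+12=q.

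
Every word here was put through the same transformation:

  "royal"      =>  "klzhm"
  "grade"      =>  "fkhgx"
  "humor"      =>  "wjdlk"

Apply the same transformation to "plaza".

This is an affine cipher: with a=0,…,z=25, each position x becomes (17x+7) mod 26.
On plaza: p(15)→17·15+7≡2=c; l(11)→17·11+7≡12=m; a(0)→17·0+7≡7=h; z(25)→17·25+7≡16=q; a(0)→17·0+7≡7=h (all mod 26).

cmhqh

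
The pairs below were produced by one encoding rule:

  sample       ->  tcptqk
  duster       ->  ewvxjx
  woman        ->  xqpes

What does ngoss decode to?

In sample: s→t is +1, a→c is +2, m→p is +3, p→t is +4 — the shift increases by 1 each position. Each letter shifts forward by (position + 1), i.e. 1, 2, 3, … — the shift grows by one for each successive letter.
Undoing it on ngoss: n−1=m, g−2=e, o−3=l, s−4=o, s−5=n.

melon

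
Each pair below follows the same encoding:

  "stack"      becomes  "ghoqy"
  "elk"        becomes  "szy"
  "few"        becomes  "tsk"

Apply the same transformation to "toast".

hcogh

This is a Caesar cipher with shift 14.
On toast: t+14=h, o+14=c, a+14=o, s+14=g, t+14=h.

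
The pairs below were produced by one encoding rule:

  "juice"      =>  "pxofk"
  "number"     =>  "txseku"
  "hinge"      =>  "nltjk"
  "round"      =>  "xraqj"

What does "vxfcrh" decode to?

Shifts by position in juice: pos 0: j→p (+6), pos 1: u→x (+3), pos 2: i→o (+6), pos 3: c→f (+3) — repeating every 2. The shifts repeat in a cycle of length 2: positions 0,1,… shift by +6, +3, then the pattern repeats.
Reversing it on vxfcrh: v−6=p, x−3=u, f−6=z, c−3=z, r−6=l, h−3=e.

puzzle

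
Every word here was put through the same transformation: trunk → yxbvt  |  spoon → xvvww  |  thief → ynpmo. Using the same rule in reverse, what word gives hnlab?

In trunk: t→y is +5, r→x is +6, u→b is +7, n→v is +8 — the shift increases by 1 each position. The shift increases by 1 at each position, starting from +5: 5, 6, 7, ….
Reversing it on hnlab: h−5=c, n−6=h, l−7=e, a−8=s, b−9=s.

chess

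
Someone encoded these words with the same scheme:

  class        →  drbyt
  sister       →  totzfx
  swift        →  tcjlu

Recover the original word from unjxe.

third

It's a Vigenère-style cipher with numeric key [1,6]: position i shifts by key[i mod 2].
Undoing it on unjxe: u−1=t, n−6=h, j−1=i, x−6=r, e−1=d.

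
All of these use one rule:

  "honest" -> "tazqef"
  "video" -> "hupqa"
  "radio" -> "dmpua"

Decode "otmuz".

chain

It's a constant shift of +12 (ROT12).
Decoding otmuz: o−12=c, t−12=h, m−12=a, u−12=i, z−12=n.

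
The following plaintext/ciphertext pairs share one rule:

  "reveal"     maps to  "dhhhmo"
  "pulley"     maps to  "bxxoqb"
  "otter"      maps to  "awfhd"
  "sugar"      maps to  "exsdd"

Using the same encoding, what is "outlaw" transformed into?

axfomz

Shifts by position in reveal: pos 0: r→d (+12), pos 1: e→h (+3), pos 2: v→h (+12), pos 3: e→h (+3) — repeating every 2. It's a Vigenère-style cipher with numeric key [12,3]: position i shifts by key[i mod 2].
Applying it to outlaw: o+12=a, u+3=x, t+12=f, l+3=o, a+12=m, w+3=z.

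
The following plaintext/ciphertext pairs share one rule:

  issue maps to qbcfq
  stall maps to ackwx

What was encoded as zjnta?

In issue: i→q is +8, s→b is +9, s→c is +10, u→f is +11 — the shift increases by 1 each position. Letter i (0-indexed) is shifted by i+8, so successive shifts are 8, 9, 10, ….
Reversing it on zjnta: z−8=r, j−9=a, n−10=d, t−11=i, a−12=o.

radio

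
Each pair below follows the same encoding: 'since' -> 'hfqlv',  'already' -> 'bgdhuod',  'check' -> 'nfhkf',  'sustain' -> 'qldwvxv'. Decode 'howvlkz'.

Read the word backwards and shift each letter +3.
Decoding howvlkz: shift back: h−3=e, o−3=l, w−3=t, v−3=s, l−3=i, k−3=h, z−3=w → eltsihw; then reverse → whistle.

whistle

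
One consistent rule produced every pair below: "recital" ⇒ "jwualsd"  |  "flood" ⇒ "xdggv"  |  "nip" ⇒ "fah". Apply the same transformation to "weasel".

owskwd

Compare letters: r→j is +18, e→w is +18, c→u is +18 — a constant shift. It's a constant shift of +18 (ROT18).
Applying it to weasel: w+18=o, e+18=w, a+18=s, s+18=k, e+18=w, l+18=d.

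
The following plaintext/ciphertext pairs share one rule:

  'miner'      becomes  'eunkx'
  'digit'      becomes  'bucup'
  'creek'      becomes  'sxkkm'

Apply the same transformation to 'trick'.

pxusm

m(12)→e(4) and i(8)→u(20) fit y≡9x+0 (mod 26); the inverse of 9 mod 26 is 3. Treating letters as 0–25, the rule is x ↦ 9x + 0 (mod 26).
On trick: t(19)→9·19+0≡15=p; r(17)→9·17+0≡23=x; i(8)→9·8+0≡20=u; c(2)→9·2+0≡18=s; k(10)→9·10+0≡12=m (all mod 26).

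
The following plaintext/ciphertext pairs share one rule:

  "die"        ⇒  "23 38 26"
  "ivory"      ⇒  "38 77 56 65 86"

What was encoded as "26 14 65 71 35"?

d(#4)→23 and i(#9)→38: differences scale by 3, so n = 3·pos + 11. Each letter becomes 3×(its alphabet position, a=1..z=26) + 11.
Reversing it on 26 14 65 71 35: 26→(26−11)÷3=5=e, 14→(14−11)÷3=1=a, 65→(65−11)÷3=18=r, 71→(71−11)÷3=20=t, 35→(35−11)÷3=8=h.

earth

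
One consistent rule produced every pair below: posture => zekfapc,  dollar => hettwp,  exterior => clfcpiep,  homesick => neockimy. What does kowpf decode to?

p(15)→z(25) and o(14)→e(4) fit y≡21x+22 (mod 26); the inverse of 21 mod 26 is 5. This is an affine cipher: with a=0,…,z=25, each position x becomes (21x+22) mod 26.
Undoing it on kowpf: k(10)→5·(10−22)≡18=s; o(14)→5·(14−22)≡12=m; w(22)→5·(22−22)≡0=a; p(15)→5·(15−22)≡17=r; f(5)→5·(5−22)≡19=t (all mod 26).

smart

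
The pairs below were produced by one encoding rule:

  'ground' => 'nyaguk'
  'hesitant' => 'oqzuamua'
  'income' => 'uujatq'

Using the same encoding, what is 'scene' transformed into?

zjquq

The shift depends on letter class: consonant g→n is +7, but vowel o→a is +12. Two shifts are in play — +12 for a/e/i/o/u, +7 for every other letter.
On scene: s(cons)+7=z, c(cons)+7=j, e(vowel)+12=q, n(cons)+7=u, e(vowel)+12=q.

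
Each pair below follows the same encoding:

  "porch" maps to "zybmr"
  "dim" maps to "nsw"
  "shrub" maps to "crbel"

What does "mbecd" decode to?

crust

Every letter moves 10 places later in the alphabet, wrapping around z→a.
Undoing it on mbecd: m−10=c, b−10=r, e−10=u, c−10=s, d−10=t.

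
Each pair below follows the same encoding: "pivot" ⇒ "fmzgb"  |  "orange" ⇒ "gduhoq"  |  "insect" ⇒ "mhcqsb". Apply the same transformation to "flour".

Treating letters as 0–25, the rule is x ↦ 25x + 20 (mod 26).
On flour: f(5)→25·5+20≡15=p; l(11)→25·11+20≡9=j; o(14)→25·14+20≡6=g; u(20)→25·20+20≡0=a; r(17)→25·17+20≡3=d (all mod 26).

pjgad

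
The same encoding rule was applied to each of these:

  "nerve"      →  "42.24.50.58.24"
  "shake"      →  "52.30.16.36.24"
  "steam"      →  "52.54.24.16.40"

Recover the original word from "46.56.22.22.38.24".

puddle

With a=1..z=26, the number is 2·pos + 14.
Decoding 46.56.22.22.38.24: 46→(46−14)÷2=16=p, 56→(56−14)÷2=21=u, 22→(22−14)÷2=4=d, 22→(22−14)÷2=4=d, 38→(38−14)÷2=12=l, 24→(24−14)÷2=5=e.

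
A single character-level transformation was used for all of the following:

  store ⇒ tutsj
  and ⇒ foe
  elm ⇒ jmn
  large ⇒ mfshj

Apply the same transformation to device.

ejwndj

The shift depends on letter class: consonant s→t is +1, but vowel o→t is +5. Two shifts are in play — +5 for a/e/i/o/u, +1 for every other letter.
Applying it to device: d(cons)+1=e, e(vowel)+5=j, v(cons)+1=w, i(vowel)+5=n, c(cons)+1=d, e(vowel)+5=j.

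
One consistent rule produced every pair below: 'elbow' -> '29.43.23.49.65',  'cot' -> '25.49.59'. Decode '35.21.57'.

has

e(#5)→29 and l(#12)→43: differences scale by 2, so n = 2·pos + 19. With a=1..z=26, the number is 2·pos + 19.
Undoing it on 35.21.57: 35→(35−19)÷2=8=h, 21→(21−19)÷2=1=a, 57→(57−19)÷2=19=s.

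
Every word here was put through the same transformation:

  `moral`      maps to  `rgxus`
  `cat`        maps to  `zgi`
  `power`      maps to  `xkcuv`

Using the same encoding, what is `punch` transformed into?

The output letters match the input read backwards, each shifted +6: moral reversed is larom. Two steps: reverse the string, then apply a Caesar shift of +6.
On punch: reverse → hcnup; then shift: h+6=n, c+6=i, n+6=t, u+6=a, p+6=v.

nitav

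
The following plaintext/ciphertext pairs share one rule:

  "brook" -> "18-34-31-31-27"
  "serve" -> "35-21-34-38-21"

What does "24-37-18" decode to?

hub

b is letter #2 and maps to 18: an offset of 16. The number is (letter's place in the alphabet, a=1) + 16.
Undoing it on 24-37-18: 24→(24−16)÷1=8=h, 37→(37−16)÷1=21=u, 18→(18−16)÷1=2=b.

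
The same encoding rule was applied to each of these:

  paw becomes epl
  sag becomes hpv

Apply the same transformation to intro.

Every letter moves 15 places later in the alphabet, wrapping around z→a.
On intro: i+15=x, n+15=c, t+15=i, r+15=g, o+15=d.

xcigd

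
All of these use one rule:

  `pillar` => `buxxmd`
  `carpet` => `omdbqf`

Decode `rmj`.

Compare letters: p→b is +12, i→u is +12, l→x is +12 — a constant shift. Every letter moves 12 places later in the alphabet, wrapping around z→a.
Undoing it on rmj: r−12=f, m−12=a, j−12=x.

fax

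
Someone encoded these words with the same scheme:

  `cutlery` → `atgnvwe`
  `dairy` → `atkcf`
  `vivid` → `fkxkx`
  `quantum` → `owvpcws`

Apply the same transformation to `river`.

The output letters match the input read backwards, each shifted +2: cutlery reversed is yreltuc. The word is reversed, then every letter is shifted forward by 2.
For river: reverse → revir; then shift: r+2=t, e+2=g, v+2=x, i+2=k, r+2=t.

tgxkt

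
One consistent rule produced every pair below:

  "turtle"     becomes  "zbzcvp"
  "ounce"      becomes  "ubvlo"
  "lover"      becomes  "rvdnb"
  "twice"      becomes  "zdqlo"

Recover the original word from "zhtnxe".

In turtle: t→z is +6, u→b is +7, r→z is +8, t→c is +9 — the shift increases by 1 each position. Letter i (0-indexed) is shifted by i+6, so successive shifts are 6, 7, 8, ….
Undoing it on zhtnxe: z−6=t, h−7=a, t−8=l, n−9=e, x−10=n, e−11=t.

talent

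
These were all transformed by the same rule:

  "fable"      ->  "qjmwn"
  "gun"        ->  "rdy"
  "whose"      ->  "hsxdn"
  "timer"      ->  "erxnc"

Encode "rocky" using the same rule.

cxnvj

Two shifts are in play — +9 for a/e/i/o/u, +11 for every other letter.
On rocky: r(cons)+11=c, o(vowel)+9=x, c(cons)+11=n, k(cons)+11=v, y(cons)+11=j.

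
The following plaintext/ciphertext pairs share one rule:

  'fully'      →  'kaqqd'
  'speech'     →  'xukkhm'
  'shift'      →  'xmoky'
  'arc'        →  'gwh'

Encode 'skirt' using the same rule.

The shift depends on letter class: consonant f→k is +5, but vowel u→a is +6. The rule splits by letter class: vowels +6, consonants +5.
Applying it to skirt: s(cons)+5=x, k(cons)+5=p, i(vowel)+6=o, r(cons)+5=w, t(cons)+5=y.

xpowy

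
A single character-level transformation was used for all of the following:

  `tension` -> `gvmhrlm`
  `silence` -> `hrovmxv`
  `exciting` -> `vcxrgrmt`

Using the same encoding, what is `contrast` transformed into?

Each pair mirrors across the alphabet (t↔g, e↔v, n↔m): positions sum to 25. Letters are reflected about the middle of the alphabet (position → 25−position): Atbash.
For contrast: c↔x, o↔l, n↔m, t↔g, r↔i, a↔z, s↔h, t↔g.

xlmgizhg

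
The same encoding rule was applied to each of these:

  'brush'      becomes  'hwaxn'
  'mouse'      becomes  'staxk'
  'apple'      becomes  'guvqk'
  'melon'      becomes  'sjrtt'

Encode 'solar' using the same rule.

ytrfx

Shifts by position in brush: pos 0: b→h (+6), pos 1: r→w (+5), pos 2: u→a (+6), pos 3: s→x (+5) — repeating every 2. It's a Vigenère-style cipher with numeric key [6,5]: position i shifts by key[i mod 2].
Applying it to solar: s+6=y, o+5=t, l+6=r, a+5=f, r+6=x.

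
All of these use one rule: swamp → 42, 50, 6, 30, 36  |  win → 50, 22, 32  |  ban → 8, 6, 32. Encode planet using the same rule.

s(#19)→42 and w(#23)→50: differences scale by 2, so n = 2·pos + 4. Each letter becomes 2×(its alphabet position, a=1..z=26) + 4.
Applying it to planet: p=16→36, l=12→28, a=1→6, n=14→32, e=5→14, t=20→44.

36, 28, 6, 32, 14, 44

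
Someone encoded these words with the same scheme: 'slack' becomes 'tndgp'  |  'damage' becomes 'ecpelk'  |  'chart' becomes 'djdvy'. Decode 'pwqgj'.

ounce

In slack: s→t is +1, l→n is +2, a→d is +3, c→g is +4 — the shift increases by 1 each position. Letter i (0-indexed) is shifted by i+1, so successive shifts are 1, 2, 3, ….
Decoding pwqgj: p−1=o, w−2=u, q−3=n, g−4=c, j−5=e.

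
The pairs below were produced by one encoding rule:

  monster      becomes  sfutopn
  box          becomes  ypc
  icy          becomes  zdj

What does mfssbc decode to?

The output letters match the input read backwards, each shifted +1: monster reversed is retsnom. Read the word backwards and shift each letter +1.
Decoding mfssbc: shift back: m−1=l, f−1=e, s−1=r, s−1=r, b−1=a, c−1=b → lerrab; then reverse → barrel.

barrel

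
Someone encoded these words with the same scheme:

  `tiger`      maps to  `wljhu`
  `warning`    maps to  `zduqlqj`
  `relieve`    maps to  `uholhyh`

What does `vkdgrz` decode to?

Compare letters: t→w is +3, i→l is +3, g→j is +3 — a constant shift. This is a Caesar cipher with shift 3.
Reversing it on vkdgrz: v−3=s, k−3=h, d−3=a, g−3=d, r−3=o, z−3=w.

shadow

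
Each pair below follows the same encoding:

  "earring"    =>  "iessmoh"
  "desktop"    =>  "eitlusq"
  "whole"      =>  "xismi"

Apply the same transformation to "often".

The shift depends on letter class: consonant r→s is +1, but vowel e→i is +4. Two shifts are in play — +4 for a/e/i/o/u, +1 for every other letter.
On often: o(vowel)+4=s, f(cons)+1=g, t(cons)+1=u, e(vowel)+4=i, n(cons)+1=o.

sguio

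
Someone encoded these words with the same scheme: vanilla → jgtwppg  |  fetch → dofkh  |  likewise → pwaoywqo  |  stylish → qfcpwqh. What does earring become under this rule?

ogbbwts

v(21)→j(9) and a(0)→g(6) fit y≡15x+6 (mod 26); the inverse of 15 mod 26 is 7. Treating letters as 0–25, the rule is x ↦ 15x + 6 (mod 26).
For earring: e(4)→15·4+6≡14=o; a(0)→15·0+6≡6=g; r(17)→15·17+6≡1=b; r(17)→15·17+6≡1=b; i(8)→15·8+6≡22=w; n(13)→15·13+6≡19=t; g(6)→15·6+6≡18=s (all mod 26).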